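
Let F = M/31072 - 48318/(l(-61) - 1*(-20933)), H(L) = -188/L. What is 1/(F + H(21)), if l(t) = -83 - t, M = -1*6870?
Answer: -6822339216/78348632041 ≈ -0.087077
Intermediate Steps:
M = -6870
F = -822497733/324873296 (F = -6870/31072 - 48318/((-83 - 1*(-61)) - 1*(-20933)) = -6870*1/31072 - 48318/((-83 + 61) + 20933) = -3435/15536 - 48318/(-22 + 20933) = -3435/15536 - 48318/20911 = -822497733/324873296 ≈ -2.5317)
1/(F + H(21)) = 1/(-822497733/324873296 - 188/21) = 1/(-78348632041/6822339216) = -6822339216/78348632041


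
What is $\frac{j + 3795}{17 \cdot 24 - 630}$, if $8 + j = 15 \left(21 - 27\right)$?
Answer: $- \frac{3697}{222} \approx -16.653$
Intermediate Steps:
$j = -98$ ($j = -8 + 15 \left(21 - 27\right) = -8 + 15 \left(-6\right) = -8 - 90 = -98$)
$\frac{j + 3795}{17 \cdot 24 - 630} = \frac{-98 + 3795}{17 \cdot 24 - 630} = \frac{3697}{408 - 630} = \frac{3697}{-222} = 3697 \left(- \frac{1}{222}\right) = - \frac{3697}{222}$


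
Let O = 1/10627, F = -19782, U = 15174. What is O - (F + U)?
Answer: 48969217/10627 ≈ 4608.0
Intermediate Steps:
O = 1/10627 ≈ 9.4100e-5
O - (F + U) = 1/10627 - (-19782 + 15174) = 1/10627 - 1*(-4608) = 1/10627 + 4608 = 48969217/10627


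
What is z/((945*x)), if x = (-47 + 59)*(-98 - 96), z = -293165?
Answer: 58633/439992 ≈ 0.13326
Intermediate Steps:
x = -2328 (x = 12*(-194) = -2328)
z/((945*x)) = -293165/(945*(-2328)) = -293165/(-2199960) = -293165*(-1/2199960) = 58633/439992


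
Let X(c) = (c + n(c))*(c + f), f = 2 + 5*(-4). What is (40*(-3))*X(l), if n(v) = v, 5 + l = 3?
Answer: -9600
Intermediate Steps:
l = -2 (l = -5 + 3 = -2)
f = -18 (f = 2 - 20 = -18)
X(c) = 2*c*(-18 + c) (X(c) = (c + c)*(c - 18) = (2*c)*(-18 + c) = 2*c*(-18 + c))
(40*(-3))*X(l) = (40*(-3))*(2*(-2)*(-18 - 2)) = -240*(-2)*(-20) = -120*80 = -9600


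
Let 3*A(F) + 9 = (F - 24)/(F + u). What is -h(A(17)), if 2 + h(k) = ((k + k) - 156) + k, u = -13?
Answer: 675/4 ≈ 168.75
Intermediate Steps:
A(F) = -3 + (-24 + F)/(3*(-13 + F)) (A(F) = -3 + ((F - 24)/(F - 13))/3 = -3 + ((-24 + F)/(-13 + F))/3 = -3 + (-24 + F)/(3*(-13 + F)))
h(k) = -158 + 3*k (h(k) = -2 + (((k + k) - 156) + k) = -2 + ((2*k - 156) + k) = -2 + ((-156 + 2*k) + k) = -2 + (-156 + 3*k) = -158 + 3*k)
-h(A(17)) = -(-158 + 3*((93 - 8*17)/(3*(-13 + 17)))) = -(-158 + 3*((⅓)*(93 - 136)/4)) = -(-158 + 3*((⅓)*(¼)*(-43))) = -(-158 + 3*(-43/12)) = -(-158 - 43/4) = -1*(-675/4) = 675/4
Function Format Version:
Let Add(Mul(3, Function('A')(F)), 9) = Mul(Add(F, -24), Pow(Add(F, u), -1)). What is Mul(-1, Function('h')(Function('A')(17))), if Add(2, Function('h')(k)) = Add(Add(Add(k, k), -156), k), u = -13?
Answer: Rational(675, 4) ≈ 168.75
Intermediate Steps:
Function('A')(F) = Add(-3, Mul(Rational(1, 3), Pow(Add(-13, F), -1), Add(-24, F))) (Function('A')(F) = Add(-3, Mul(Rational(1, 3), Mul(Add(F, -24), Pow(Add(F, -13), -1)))) = Add(-3, Mul(Rational(1, 3), Mul(Add(-24, F), Pow(Add(-13, F), -1)))) = Add(-3, Mul(Rational(1, 3), Mul(Pow(Add(-13, F), -1), Add(-24, F)))) = Add(-3, Mul(Rational(1, 3), Pow(Add(-13, F), -1), Add(-24, F))))
Function('h')(k) = Add(-158, Mul(3, k)) (Function('h')(k) = Add(-2, Add(Add(Add(k, k), -156), k)) = Add(-2, Add(Add(Mul(2, k), -156), k)) = Add(-2, Add(Add(-156, Mul(2, k)), k)) = Add(-2, Add(-156, Mul(3, k))) = Add(-158, Mul(3, k)))
Mul(-1, Function('h')(Function('A')(17))) = Mul(-1, Add(-158, Mul(3, Mul(Rational(1, 3), Pow(Add(-13, 17), -1), Add(93, Mul(-8, 17)))))) = Mul(-1, Add(-158, Mul(3, Mul(Rational(1, 3), Pow(4, -1), Add(93, -136))))) = Mul(-1, Add(-158, Mul(3, Mul(Rational(1, 3), Rational(1, 4), -43)))) = Mul(-1, Add(-158, Mul(3, Rational(-43, 12)))) = Mul(-1, Add(-158, Rational(-43, 4))) = Mul(-1, Rational(-675, 4)) = Rational(675, 4)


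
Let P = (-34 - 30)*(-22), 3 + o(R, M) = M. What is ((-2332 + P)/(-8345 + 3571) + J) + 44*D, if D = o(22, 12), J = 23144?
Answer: 729746/31 ≈ 23540.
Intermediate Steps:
o(R, M) = -3 + M
D = 9 (D = -3 + 12 = 9)
P = 1408 (P = -64*(-22) = 1408)
((-2332 + P)/(-8345 + 3571) + J) + 44*D = ((-2332 + 1408)/(-8345 + 3571) + 23144) + 44*9 = (-924/(-4774) + 23144) + 396 = (-924*(-1/4774) + 23144) + 396 = (6/31 + 23144) + 396 = 717470/31 + 396 = 729746/31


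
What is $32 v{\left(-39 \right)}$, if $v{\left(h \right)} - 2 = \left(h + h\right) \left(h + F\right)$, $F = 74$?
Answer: $-87296$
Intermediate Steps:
$v{\left(h \right)} = 2 + 2 h \left(74 + h\right)$ ($v{\left(h \right)} = 2 + \left(h + h\right) \left(h + 74\right) = 2 + 2 h \left(74 + h\right)$)
$32 v{\left(-39 \right)} = 32 \left(2 + 2 \left(-39\right)^{2} + 148 \left(-39\right)\right) = 32 \left(2 + 2 \cdot 1521 - 5772\right) = 32 \left(2 + 3042 - 5772\right) = 32 \left(-2728\right) = -87296$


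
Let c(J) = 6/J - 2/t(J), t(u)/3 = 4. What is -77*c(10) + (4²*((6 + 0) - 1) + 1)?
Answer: 1429/30 ≈ 47.633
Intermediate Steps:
t(u) = 12 (t(u) = 3*4 = 12)
c(J) = -⅙ + 6/J (c(J) = 6/J - 2/12 = 6/J - 2*1/12 = 6/J - ⅙ = -⅙ + 6/J)
-77*c(10) + (4²*((6 + 0) - 1) + 1) = -77*(36 - 1*10)/(6*10) + (4²*((6 + 0) - 1) + 1) = -77*(36 - 10)/(6*10) + (16*(6 - 1) + 1) = -77*26/(6*10) + (16*5 + 1) = -77*13/30 + (80 + 1) = -1001/30 + 81 = 1429/30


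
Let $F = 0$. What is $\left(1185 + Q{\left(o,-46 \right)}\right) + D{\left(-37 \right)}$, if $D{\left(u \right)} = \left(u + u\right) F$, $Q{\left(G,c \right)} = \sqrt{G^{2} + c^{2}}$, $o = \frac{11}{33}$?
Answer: $1185 + \frac{\sqrt{19045}}{3} \approx 1231.0$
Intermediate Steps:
$o = \frac{1}{3}$ ($o = 11 \cdot \frac{1}{33} = \frac{1}{3} \approx 0.33333$)
$D{\left(u \right)} = 0$ ($D{\left(u \right)} = \left(u + u\right) 0 = 2 u 0 = 0$)
$\left(1185 + Q{\left(o,-46 \right)}\right) + D{\left(-37 \right)} = \left(1185 + \sqrt{\left(\frac{1}{3}\right)^{2} + \left(-46\right)^{2}}\right) + 0 = \left(1185 + \sqrt{\frac{1}{9} + 2116}\right) + 0 = \left(1185 + \sqrt{\frac{19045}{9}}\right) + 0 = \left(1185 + \frac{\sqrt{19045}}{3}\right) + 0 = 1185 + \frac{\sqrt{19045}}{3}$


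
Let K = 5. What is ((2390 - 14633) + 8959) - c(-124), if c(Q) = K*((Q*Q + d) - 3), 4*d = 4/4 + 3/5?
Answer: -80151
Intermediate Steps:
d = ⅖ (d = (4/4 + 3/5)/4 = (4*(¼) + 3*(⅕))/4 = (1 + ⅗)/4 = (¼)*(8/5) = ⅖ ≈ 0.40000)
c(Q) = -13 + 5*Q² (c(Q) = 5*((Q*Q + ⅖) - 3) = 5*((Q² + ⅖) - 3) = 5*((⅖ + Q²) - 3) = 5*(-13/5 + Q²) = -13 + 5*Q²)
((2390 - 14633) + 8959) - c(-124) = ((2390 - 14633) + 8959) - (-13 + 5*(-124)²) = (-12243 + 8959) - (-13 + 5*15376) = -3284 - (-13 + 76880) = -3284 - 1*76867 = -3284 - 76867 = -80151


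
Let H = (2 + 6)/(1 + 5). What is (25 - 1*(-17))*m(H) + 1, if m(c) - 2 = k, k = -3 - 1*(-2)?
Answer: 43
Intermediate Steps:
H = 4/3 (H = 8/6 = 8*(⅙) = 4/3 ≈ 1.3333)
k = -1 (k = -3 + 2 = -1)
m(c) = 1 (m(c) = 2 - 1 = 1)
(25 - 1*(-17))*m(H) + 1 = (25 - 1*(-17))*1 + 1 = (25 + 17)*1 + 1 = 42*1 + 1 = 42 + 1 = 43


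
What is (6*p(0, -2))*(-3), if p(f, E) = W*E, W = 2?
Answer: 72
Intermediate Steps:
p(f, E) = 2*E
(6*p(0, -2))*(-3) = (6*(2*(-2)))*(-3) = (6*(-4))*(-3) = -24*(-3) = 72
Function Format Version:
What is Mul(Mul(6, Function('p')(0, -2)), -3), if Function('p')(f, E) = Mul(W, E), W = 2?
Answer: 72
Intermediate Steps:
Function('p')(f, E) = Mul(2, E)
Mul(Mul(6, Function('p')(0, -2)), -3) = Mul(Mul(6, Mul(2, -2)), -3) = Mul(Mul(6, -4), -3) = Mul(-24, -3) = 72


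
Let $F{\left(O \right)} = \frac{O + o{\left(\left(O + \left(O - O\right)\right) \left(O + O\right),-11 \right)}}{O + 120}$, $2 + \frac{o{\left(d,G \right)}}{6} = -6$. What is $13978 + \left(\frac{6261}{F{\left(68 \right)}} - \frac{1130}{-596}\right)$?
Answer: $\frac{108521611}{1490} \approx 72833.0$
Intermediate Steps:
$o{\left(d,G \right)} = -48$ ($o{\left(d,G \right)} = -12 + 6 \left(-6\right) = -12 - 36 = -48$)
$F{\left(O \right)} = \frac{-48 + O}{120 + O}$ ($F{\left(O \right)} = \frac{O - 48}{O + 120} = \frac{-48 + O}{120 + O}$)
$13978 + \left(\frac{6261}{F{\left(68 \right)}} - \frac{1130}{-596}\right) = 13978 - \left(- \frac{565}{298} - 6261 \frac{120 + 68}{-48 + 68}\right) = 13978 - \left(- \frac{565}{298} - \frac{6261}{\frac{1}{188} \cdot 20}\right) = 13978 + \left(\frac{6261}{\frac{1}{188} \cdot 20} + \frac{565}{298}\right) = 13978 + \left(\frac{6261}{\frac{5}{47}} + \frac{565}{298}\right) = 13978 + \left(6261 \cdot \frac{47}{5} + \frac{565}{298}\right) = 13978 + \left(\frac{294267}{5} + \frac{565}{298}\right) = 13978 + \frac{87694391}{1490} = \frac{108521611}{1490}$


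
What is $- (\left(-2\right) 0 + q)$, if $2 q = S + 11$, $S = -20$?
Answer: $\frac{9}{2} \approx 4.5$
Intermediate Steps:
$q = - \frac{9}{2}$ ($q = \frac{-20 + 11}{2} = \frac{1}{2} \left(-9\right) = - \frac{9}{2} \approx -4.5$)
$- (\left(-2\right) 0 + q) = - (\left(-2\right) 0 - \frac{9}{2}) = - (0 - \frac{9}{2}) = \left(-1\right) \left(- \frac{9}{2}\right) = \frac{9}{2}$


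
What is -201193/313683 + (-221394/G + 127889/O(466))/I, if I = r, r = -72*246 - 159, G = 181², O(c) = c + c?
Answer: -1000292399790209/1542019696025676 ≈ -0.64869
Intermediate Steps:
O(c) = 2*c
G = 32761
r = -17871 (r = -17712 - 159 = -17871)
I = -17871
-201193/313683 + (-221394/G + 127889/O(466))/I = -201193/313683 + (-221394/32761 + 127889/((2*466)))/(-17871) = -201193*1/313683 + (-221394*1/32761 + 127889/932)*(-1/17871) = -201193/313683 + (-221394/32761 + 127889*(1/932))*(-1/17871) = -201193/313683 + (-221394/32761 + 127889/932)*(-1/17871) = -201193/313683 + (3983432321/30533252)*(-1/17871) = -201193/313683 - 107660333/14747560716 = -1000292399790209/1542019696025676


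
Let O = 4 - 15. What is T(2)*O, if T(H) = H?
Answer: -22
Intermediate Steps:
O = -11
T(2)*O = 2*(-11) = -22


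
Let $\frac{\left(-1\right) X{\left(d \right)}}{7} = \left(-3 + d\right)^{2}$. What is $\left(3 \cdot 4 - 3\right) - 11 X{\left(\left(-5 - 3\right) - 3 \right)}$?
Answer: $15101$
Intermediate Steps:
$X{\left(d \right)} = - 7 \left(-3 + d\right)^{2}$
$\left(3 \cdot 4 - 3\right) - 11 X{\left(\left(-5 - 3\right) - 3 \right)} = \left(3 \cdot 4 - 3\right) - 11 \left(- 7 \left(-3 - 11\right)^{2}\right) = \left(12 - 3\right) - 11 \left(- 7 \left(-3 - 11\right)^{2}\right) = 9 - 11 \left(- 7 \left(-14\right)^{2}\right) = 9 - 11 \left(\left(-7\right) 196\right) = 9 - -15092 = 9 + 15092 = 15101$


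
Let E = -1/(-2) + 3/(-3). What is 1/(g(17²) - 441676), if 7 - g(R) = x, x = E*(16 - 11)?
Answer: -2/883333 ≈ -2.2642e-6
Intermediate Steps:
E = -½ (E = -1*(-½) + 3*(-⅓) = ½ - 1 = -½ ≈ -0.50000)
x = -5/2 (x = -(16 - 11)/2 = -½*5 = -5/2 ≈ -2.5000)
g(R) = 19/2 (g(R) = 7 - 1*(-5/2) = 7 + 5/2 = 19/2)
1/(g(17²) - 441676) = 1/(19/2 - 441676) = 1/(-883333/2) = -2/883333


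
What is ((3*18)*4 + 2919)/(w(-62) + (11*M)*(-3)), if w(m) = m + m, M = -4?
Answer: 3135/8 ≈ 391.88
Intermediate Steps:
w(m) = 2*m
((3*18)*4 + 2919)/(w(-62) + (11*M)*(-3)) = ((3*18)*4 + 2919)/(2*(-62) + (11*(-4))*(-3)) = (54*4 + 2919)/(-124 - 44*(-3)) = (216 + 2919)/(-124 + 132) = 3135/8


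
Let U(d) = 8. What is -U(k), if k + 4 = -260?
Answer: -8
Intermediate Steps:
k = -264 (k = -4 - 260 = -264)
-U(k) = -1*8 = -8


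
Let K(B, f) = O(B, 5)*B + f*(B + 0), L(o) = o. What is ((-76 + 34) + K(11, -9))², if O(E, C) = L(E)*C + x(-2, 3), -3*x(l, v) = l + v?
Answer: 1907161/9 ≈ 2.1191e+5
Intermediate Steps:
x(l, v) = -l/3 - v/3 (x(l, v) = -(l + v)/3 = -l/3 - v/3)
O(E, C) = -⅓ + C*E (O(E, C) = E*C + (-⅓*(-2) - ⅓*3) = C*E + (⅔ - 1) = C*E - ⅓ = -⅓ + C*E)
K(B, f) = B*f + B*(-⅓ + 5*B) (K(B, f) = (-⅓ + 5*B)*B + f*(B + 0) = B*(-⅓ + 5*B) + f*B = B*(-⅓ + 5*B) + B*f = B*f + B*(-⅓ + 5*B))
((-76 + 34) + K(11, -9))² = ((-76 + 34) + (⅓)*11*(-1 + 3*(-9) + 15*11))² = (-42 + (⅓)*11*(-1 - 27 + 165))² = (-42 + (⅓)*11*137)² = (-42 + 1507/3)² = (1381/3)² = 1907161/9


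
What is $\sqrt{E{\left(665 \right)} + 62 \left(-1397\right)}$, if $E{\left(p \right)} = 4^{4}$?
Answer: $i \sqrt{86358} \approx 293.87 i$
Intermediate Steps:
$E{\left(p \right)} = 256$
$\sqrt{E{\left(665 \right)} + 62 \left(-1397\right)} = \sqrt{256 + 62 \left(-1397\right)} = \sqrt{256 - 86614} = \sqrt{-86358} = i \sqrt{86358}$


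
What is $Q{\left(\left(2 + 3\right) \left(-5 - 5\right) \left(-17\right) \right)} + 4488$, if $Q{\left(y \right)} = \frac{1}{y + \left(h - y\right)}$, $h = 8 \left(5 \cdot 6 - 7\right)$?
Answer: $\frac{825793}{184} \approx 4488.0$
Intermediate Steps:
$h = 184$ ($h = 8 \left(30 - 7\right) = 8 \cdot 23 = 184$)
$Q{\left(y \right)} = \frac{1}{184}$ ($Q{\left(y \right)} = \frac{1}{y - \left(-184 + y\right)} = \frac{1}{184}$)
$Q{\left(\left(2 + 3\right) \left(-5 - 5\right) \left(-17\right) \right)} + 4488 = \frac{1}{184} + 4488 = \frac{825793}{184}$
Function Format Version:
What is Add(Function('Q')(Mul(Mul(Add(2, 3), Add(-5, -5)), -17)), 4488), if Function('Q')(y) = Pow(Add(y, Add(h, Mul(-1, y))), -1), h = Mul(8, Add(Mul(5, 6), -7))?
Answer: Rational(825793, 184) ≈ 4488.0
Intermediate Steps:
h = 184 (h = Mul(8, Add(30, -7)) = Mul(8, 23) = 184)
Function('Q')(y) = Rational(1, 184) (Function('Q')(y) = Pow(Add(y, Add(184, Mul(-1, y))), -1) = Pow(184, -1) = Rational(1, 184))
Add(Function('Q')(Mul(Mul(Add(2, 3), Add(-5, -5)), -17)), 4488) = Add(Rational(1, 184), 4488) = Rational(825793, 184)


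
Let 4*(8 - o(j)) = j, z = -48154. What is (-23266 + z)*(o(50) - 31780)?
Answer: 2270048990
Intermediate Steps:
o(j) = 8 - j/4
(-23266 + z)*(o(50) - 31780) = (-23266 - 48154)*((8 - ¼*50) - 31780) = -71420*((8 - 25/2) - 31780) = -71420*(-9/2 - 31780) = -71420*(-63569/2) = 2270048990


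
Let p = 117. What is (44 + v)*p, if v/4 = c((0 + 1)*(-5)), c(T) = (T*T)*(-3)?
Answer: -29952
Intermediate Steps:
c(T) = -3*T**2 (c(T) = T**2*(-3) = -3*T**2)
v = -300 (v = 4*(-3*25*(0 + 1)**2) = 4*(-3*(1*(-5))**2) = 4*(-3*(-5)**2) = 4*(-3*25) = 4*(-75) = -300)
(44 + v)*p = (44 - 300)*117 = -256*117 = -29952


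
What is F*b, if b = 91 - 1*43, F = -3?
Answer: -144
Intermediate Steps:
b = 48 (b = 91 - 43 = 48)
F*b = -3*48 = -144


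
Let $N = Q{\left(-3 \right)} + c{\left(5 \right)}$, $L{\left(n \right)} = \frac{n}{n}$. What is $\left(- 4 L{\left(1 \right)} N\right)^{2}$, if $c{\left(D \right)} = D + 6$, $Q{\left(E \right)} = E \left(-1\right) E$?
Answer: $64$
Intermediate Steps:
$Q{\left(E \right)} = - E^{2}$ ($Q{\left(E \right)} = - E E = - E^{2}$)
$L{\left(n \right)} = 1$
$c{\left(D \right)} = 6 + D$
$N = 2$ ($N = - \left(-3\right)^{2} + \left(6 + 5\right) = \left(-1\right) 9 + 11 = -9 + 11 = 2$)
$\left(- 4 L{\left(1 \right)} N\right)^{2} = \left(\left(-4\right) 1 \cdot 2\right)^{2} = \left(\left(-4\right) 2\right)^{2} = \left(-8\right)^{2} = 64$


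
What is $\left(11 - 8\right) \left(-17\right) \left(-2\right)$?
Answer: $102$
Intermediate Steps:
$\left(11 - 8\right) \left(-17\right) \left(-2\right) = 3 \left(-17\right) \left(-2\right) = \left(-51\right) \left(-2\right) = 102$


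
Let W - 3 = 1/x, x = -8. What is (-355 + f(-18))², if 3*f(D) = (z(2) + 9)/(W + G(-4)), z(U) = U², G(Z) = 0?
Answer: 594920881/4761 ≈ 1.2496e+5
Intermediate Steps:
W = 23/8 (W = 3 + 1/(-8) = 3 - ⅛ = 23/8 ≈ 2.8750)
f(D) = 104/69 (f(D) = ((2² + 9)/(23/8 + 0))/3 = ((4 + 9)/(23/8))/3 = (13*(8/23))/3 = (⅓)*(104/23) = 104/69)
(-355 + f(-18))² = (-355 + 104/69)² = (-24391/69)² = 594920881/4761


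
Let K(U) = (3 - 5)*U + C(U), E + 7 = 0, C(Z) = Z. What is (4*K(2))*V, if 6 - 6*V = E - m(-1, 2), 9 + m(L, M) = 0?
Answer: -16/3 ≈ -5.3333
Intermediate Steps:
m(L, M) = -9 (m(L, M) = -9 + 0 = -9)
E = -7 (E = -7 + 0 = -7)
K(U) = -U (K(U) = (3 - 5)*U + U = -2*U + U = -U)
V = ⅔ (V = 1 - (-7 - 1*(-9))/6 = 1 - (-7 + 9)/6 = 1 - ⅙*2 = 1 - ⅓ = ⅔ ≈ 0.66667)
(4*K(2))*V = (4*(-1*2))*(⅔) = (4*(-2))*(⅔) = -8*⅔ = -16/3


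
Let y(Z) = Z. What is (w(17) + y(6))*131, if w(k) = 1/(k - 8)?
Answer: 7205/9 ≈ 800.56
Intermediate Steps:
w(k) = 1/(-8 + k)
(w(17) + y(6))*131 = (1/(-8 + 17) + 6)*131 = (1/9 + 6)*131 = (⅑ + 6)*131 = (55/9)*131 = 7205/9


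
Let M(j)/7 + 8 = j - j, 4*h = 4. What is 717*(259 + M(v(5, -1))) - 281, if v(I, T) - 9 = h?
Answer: 145270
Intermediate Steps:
h = 1 (h = (1/4)*4 = 1)
v(I, T) = 10 (v(I, T) = 9 + 1 = 10)
M(j) = -56 (M(j) = -56 + 7*(j - j) = -56 + 7*0 = -56 + 0 = -56)
717*(259 + M(v(5, -1))) - 281 = 717*(259 - 56) - 281 = 717*203 - 281 = 145551 - 281 = 145270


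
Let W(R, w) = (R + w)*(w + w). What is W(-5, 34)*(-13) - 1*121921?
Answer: -147557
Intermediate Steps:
W(R, w) = 2*w*(R + w) (W(R, w) = (R + w)*(2*w) = 2*w*(R + w))
W(-5, 34)*(-13) - 1*121921 = (2*34*(-5 + 34))*(-13) - 1*121921 = (2*34*29)*(-13) - 121921 = 1972*(-13) - 121921 = -25636 - 121921 = -147557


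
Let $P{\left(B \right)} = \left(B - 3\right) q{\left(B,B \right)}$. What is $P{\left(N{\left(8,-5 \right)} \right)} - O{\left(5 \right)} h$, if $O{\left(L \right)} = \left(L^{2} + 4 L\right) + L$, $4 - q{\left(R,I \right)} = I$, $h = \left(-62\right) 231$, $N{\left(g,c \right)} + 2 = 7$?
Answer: $716098$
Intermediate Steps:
$N{\left(g,c \right)} = 5$ ($N{\left(g,c \right)} = -2 + 7 = 5$)
$h = -14322$
$q{\left(R,I \right)} = 4 - I$
$O{\left(L \right)} = L^{2} + 5 L$
$P{\left(B \right)} = \left(-3 + B\right) \left(4 - B\right)$ ($P{\left(B \right)} = \left(B - 3\right) \left(4 - B\right) = \left(-3 + B\right) \left(4 - B\right)$)
$P{\left(N{\left(8,-5 \right)} \right)} - O{\left(5 \right)} h = - \left(-4 + 5\right) \left(-3 + 5\right) - 5 \left(5 + 5\right) \left(-14322\right) = \left(-1\right) 1 \cdot 2 - 5 \cdot 10 \left(-14322\right) = -2 - 50 \left(-14322\right) = -2 - -716100 = -2 + 716100 = 716098$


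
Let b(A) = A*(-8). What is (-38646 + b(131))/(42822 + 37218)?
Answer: -19847/40020 ≈ -0.49593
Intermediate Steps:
b(A) = -8*A
(-38646 + b(131))/(42822 + 37218) = (-38646 - 8*131)/(42822 + 37218) = (-38646 - 1048)/80040 = -39694*1/80040 = -19847/40020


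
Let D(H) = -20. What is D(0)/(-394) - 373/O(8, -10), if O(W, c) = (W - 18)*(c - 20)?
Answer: -70481/59100 ≈ -1.1926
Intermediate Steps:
O(W, c) = (-20 + c)*(-18 + W) (O(W, c) = (-18 + W)*(-20 + c) = (-20 + c)*(-18 + W))
D(0)/(-394) - 373/O(8, -10) = -20/(-394) - 373/(360 - 20*8 - 18*(-10) + 8*(-10)) = -20*(-1/394) - 373/(360 - 160 + 180 - 80) = 10/197 - 373/300 = -70481/59100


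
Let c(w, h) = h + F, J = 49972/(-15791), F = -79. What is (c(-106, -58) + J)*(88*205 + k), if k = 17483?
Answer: -78624441297/15791 ≈ -4.9791e+6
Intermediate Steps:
J = -49972/15791 (J = 49972*(-1/15791) = -49972/15791 ≈ -3.1646)
c(w, h) = -79 + h (c(w, h) = h - 79 = -79 + h)
(c(-106, -58) + J)*(88*205 + k) = ((-79 - 58) - 49972/15791)*(88*205 + 17483) = (-137 - 49972/15791)*(18040 + 17483) = -2213339/15791*35523 = -78624441297/15791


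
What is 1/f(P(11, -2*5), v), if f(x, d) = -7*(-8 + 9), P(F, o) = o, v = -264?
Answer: -⅐ ≈ -0.14286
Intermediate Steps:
f(x, d) = -7 (f(x, d) = -7*1 = -7)
1/f(P(11, -2*5), v) = 1/(-7) = -⅐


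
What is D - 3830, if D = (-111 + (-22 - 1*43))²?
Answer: 27146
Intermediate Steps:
D = 30976 (D = (-111 + (-22 - 43))² = (-111 - 65)² = (-176)² = 30976)
D - 3830 = 30976 - 3830 = 27146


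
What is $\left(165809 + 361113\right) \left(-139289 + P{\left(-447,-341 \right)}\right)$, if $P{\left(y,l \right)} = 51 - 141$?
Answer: $-73441861438$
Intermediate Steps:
$P{\left(y,l \right)} = -90$
$\left(165809 + 361113\right) \left(-139289 + P{\left(-447,-341 \right)}\right) = \left(165809 + 361113\right) \left(-139289 - 90\right) = 526922 \left(-139379\right) = -73441861438$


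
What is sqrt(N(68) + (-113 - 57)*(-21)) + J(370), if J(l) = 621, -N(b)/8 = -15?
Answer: 621 + 3*sqrt(410) ≈ 681.75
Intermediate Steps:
N(b) = 120 (N(b) = -8*(-15) = 120)
sqrt(N(68) + (-113 - 57)*(-21)) + J(370) = sqrt(120 + (-113 - 57)*(-21)) + 621 = sqrt(120 - 170*(-21)) + 621 = sqrt(120 + 3570) + 621 = sqrt(3690) + 621 = 3*sqrt(410) + 621 = 621 + 3*sqrt(410)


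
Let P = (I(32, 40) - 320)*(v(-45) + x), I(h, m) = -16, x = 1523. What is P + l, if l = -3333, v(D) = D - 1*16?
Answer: -494565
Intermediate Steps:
v(D) = -16 + D (v(D) = D - 16 = -16 + D)
P = -491232 (P = (-16 - 320)*((-16 - 45) + 1523) = -336*(-61 + 1523) = -336*1462 = -491232)
P + l = -491232 - 3333 = -494565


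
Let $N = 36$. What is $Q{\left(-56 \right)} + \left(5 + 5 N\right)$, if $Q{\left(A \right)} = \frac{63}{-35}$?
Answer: $\frac{916}{5} \approx 183.2$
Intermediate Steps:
$Q{\left(A \right)} = - \frac{9}{5}$ ($Q{\left(A \right)} = 63 \left(- \frac{1}{35}\right) = - \frac{9}{5}$)
$Q{\left(-56 \right)} + \left(5 + 5 N\right) = - \frac{9}{5} + \left(5 + 5 \cdot 36\right) = - \frac{9}{5} + \left(5 + 180\right) = - \frac{9}{5} + 185 = \frac{916}{5}$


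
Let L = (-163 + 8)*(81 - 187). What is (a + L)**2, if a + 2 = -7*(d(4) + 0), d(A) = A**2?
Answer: 266211856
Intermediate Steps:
L = 16430 (L = -155*(-106) = 16430)
a = -114 (a = -2 - 7*(4**2 + 0) = -2 - 7*(16 + 0) = -2 - 7*16 = -2 - 112 = -114)
(a + L)**2 = (-114 + 16430)**2 = 16316**2 = 266211856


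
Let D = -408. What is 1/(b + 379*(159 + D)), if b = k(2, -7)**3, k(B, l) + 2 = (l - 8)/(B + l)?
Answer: -1/94370 ≈ -1.0597e-5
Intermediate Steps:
k(B, l) = -2 + (-8 + l)/(B + l) (k(B, l) = -2 + (l - 8)/(B + l) = -2 + (-8 + l)/(B + l))
b = 1 (b = ((-8 - 1*(-7) - 2*2)/(2 - 7))**3 = ((-8 + 7 - 4)/(-5))**3 = (-1/5*(-5))**3 = 1**3 = 1)
1/(b + 379*(159 + D)) = 1/(1 + 379*(159 - 408)) = 1/(1 + 379*(-249)) = 1/(1 - 94371) = 1/(-94370) = -1/94370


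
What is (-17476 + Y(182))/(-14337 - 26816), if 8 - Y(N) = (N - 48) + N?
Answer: 17784/41153 ≈ 0.43214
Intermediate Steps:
Y(N) = 56 - 2*N (Y(N) = 8 - ((N - 48) + N) = 8 - ((-48 + N) + N) = 8 - (-48 + 2*N) = 8 + (48 - 2*N) = 56 - 2*N)
(-17476 + Y(182))/(-14337 - 26816) = (-17476 + (56 - 2*182))/(-14337 - 26816) = (-17476 + (56 - 364))/(-41153) = (-17476 - 308)*(-1/41153) = -17784*(-1/41153) = 17784/41153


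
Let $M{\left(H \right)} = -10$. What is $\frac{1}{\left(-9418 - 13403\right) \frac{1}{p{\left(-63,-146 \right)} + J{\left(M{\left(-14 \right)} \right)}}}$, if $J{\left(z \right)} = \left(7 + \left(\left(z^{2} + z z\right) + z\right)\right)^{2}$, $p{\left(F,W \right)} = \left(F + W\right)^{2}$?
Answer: $- \frac{82490}{22821} \approx -3.6147$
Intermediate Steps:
$J{\left(z \right)} = \left(7 + z + 2 z^{2}\right)^{2}$ ($J{\left(z \right)} = \left(7 + \left(\left(z^{2} + z^{2}\right) + z\right)\right)^{2} = \left(7 + \left(2 z^{2} + z\right)\right)^{2} = \left(7 + \left(z + 2 z^{2}\right)\right)^{2} = \left(7 + z + 2 z^{2}\right)^{2}$)
$\frac{1}{\left(-9418 - 13403\right) \frac{1}{p{\left(-63,-146 \right)} + J{\left(M{\left(-14 \right)} \right)}}} = \frac{1}{\left(-9418 - 13403\right) \frac{1}{\left(-63 - 146\right)^{2} + \left(7 - 10 + 2 \left(-10\right)^{2}\right)^{2}}} = \frac{1}{\left(-22821\right) \frac{1}{\left(-209\right)^{2} + \left(7 - 10 + 2 \cdot 100\right)^{2}}} = \frac{1}{\left(-22821\right) \frac{1}{43681 + \left(7 - 10 + 200\right)^{2}}} = \frac{1}{\left(-22821\right) \frac{1}{43681 + 197^{2}}} = \frac{1}{\left(-22821\right) \frac{1}{43681 + 38809}} = \frac{1}{\left(-22821\right) \frac{1}{82490}} = \frac{1}{- \frac{22821}{82490}} = - \frac{82490}{22821}$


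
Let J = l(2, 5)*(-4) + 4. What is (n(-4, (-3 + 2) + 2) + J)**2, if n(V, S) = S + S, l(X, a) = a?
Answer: 196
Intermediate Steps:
n(V, S) = 2*S
J = -16 (J = 5*(-4) + 4 = -20 + 4 = -16)
(n(-4, (-3 + 2) + 2) + J)**2 = (2*((-3 + 2) + 2) - 16)**2 = (2*(-1 + 2) - 16)**2 = (2*1 - 16)**2 = (2 - 16)**2 = (-14)**2 = 196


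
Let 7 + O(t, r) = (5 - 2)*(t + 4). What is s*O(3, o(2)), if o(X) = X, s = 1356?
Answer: 18984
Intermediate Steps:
O(t, r) = 5 + 3*t (O(t, r) = -7 + (5 - 2)*(t + 4) = -7 + 3*(4 + t) = -7 + (12 + 3*t) = 5 + 3*t)
s*O(3, o(2)) = 1356*(5 + 3*3) = 1356*(5 + 9) = 1356*14 = 18984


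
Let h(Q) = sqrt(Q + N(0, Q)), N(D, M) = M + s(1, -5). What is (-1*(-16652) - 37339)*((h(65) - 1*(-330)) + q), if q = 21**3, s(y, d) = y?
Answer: -198409017 - 20687*sqrt(131) ≈ -1.9865e+8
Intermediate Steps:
N(D, M) = 1 + M (N(D, M) = M + 1 = 1 + M)
q = 9261
h(Q) = sqrt(1 + 2*Q) (h(Q) = sqrt(Q + (1 + Q)) = sqrt(1 + 2*Q))
(-1*(-16652) - 37339)*((h(65) - 1*(-330)) + q) = (-1*(-16652) - 37339)*((sqrt(1 + 2*65) - 1*(-330)) + 9261) = (16652 - 37339)*((sqrt(1 + 130) + 330) + 9261) = -20687*((sqrt(131) + 330) + 9261) = -20687*((330 + sqrt(131)) + 9261) = -20687*(9591 + sqrt(131)) = -198409017 - 20687*sqrt(131)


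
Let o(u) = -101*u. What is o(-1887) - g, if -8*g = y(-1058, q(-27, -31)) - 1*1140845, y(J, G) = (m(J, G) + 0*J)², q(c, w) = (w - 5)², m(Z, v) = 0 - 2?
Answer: 383855/8 ≈ 47982.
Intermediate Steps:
m(Z, v) = -2
q(c, w) = (-5 + w)²
y(J, G) = 4 (y(J, G) = (-2 + 0*J)² = (-2 + 0)² = (-2)² = 4)
g = 1140841/8 (g = -(4 - 1*1140845)/8 = -(4 - 1140845)/8 = -⅛*(-1140841) = 1140841/8 ≈ 1.4261e+5)
o(-1887) - g = -101*(-1887) - 1*1140841/8 = 190587 - 1140841/8 = 383855/8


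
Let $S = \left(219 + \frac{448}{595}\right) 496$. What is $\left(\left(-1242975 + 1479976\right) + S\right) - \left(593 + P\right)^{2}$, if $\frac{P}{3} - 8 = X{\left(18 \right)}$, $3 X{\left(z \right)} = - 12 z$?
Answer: $\frac{15741784}{85} \approx 1.852 \cdot 10^{5}$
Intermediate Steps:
$X{\left(z \right)} = - 4 z$ ($X{\left(z \right)} = \frac{\left(-12\right) z}{3} = - 4 z$)
$S = \frac{9264784}{85}$ ($S = \left(219 + 448 \cdot \frac{1}{595}\right) 496 = \left(219 + \frac{64}{85}\right) 496 = \frac{18679}{85} \cdot 496 = \frac{9264784}{85} \approx 1.09 \cdot 10^{5}$)
$P = -192$ ($P = 24 + 3 \left(\left(-4\right) 18\right) = 24 + 3 \left(-72\right) = 24 - 216 = -192$)
$\left(\left(-1242975 + 1479976\right) + S\right) - \left(593 + P\right)^{2} = \left(\left(-1242975 + 1479976\right) + \frac{9264784}{85}\right) - \left(593 - 192\right)^{2} = \left(237001 + \frac{9264784}{85}\right) - 401^{2} = \frac{29409869}{85} - 160801 = \frac{15741784}{85}$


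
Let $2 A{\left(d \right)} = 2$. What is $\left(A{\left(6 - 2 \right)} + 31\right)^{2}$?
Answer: $1024$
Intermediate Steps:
$A{\left(d \right)} = 1$ ($A{\left(d \right)} = \frac{1}{2} \cdot 2 = 1$)
$\left(A{\left(6 - 2 \right)} + 31\right)^{2} = \left(1 + 31\right)^{2} = 32^{2} = 1024$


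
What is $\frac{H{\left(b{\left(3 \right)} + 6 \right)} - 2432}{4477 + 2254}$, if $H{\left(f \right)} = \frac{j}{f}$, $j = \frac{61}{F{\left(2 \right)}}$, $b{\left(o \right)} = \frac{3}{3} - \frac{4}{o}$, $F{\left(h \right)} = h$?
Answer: $- \frac{82505}{228854} \approx -0.36051$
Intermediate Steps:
$b{\left(o \right)} = 1 - \frac{4}{o}$ ($b{\left(o \right)} = 3 \cdot \frac{1}{3} - \frac{4}{o} = 1 - \frac{4}{o}$)
$j = \frac{61}{2} \approx 30.5$
$H{\left(f \right)} = \frac{61}{2 f}$
$\frac{H{\left(b{\left(3 \right)} + 6 \right)} - 2432}{4477 + 2254} = \frac{\frac{61}{2 \left(\frac{-4 + 3}{3} + 6\right)} - 2432}{4477 + 2254} = \frac{\frac{61}{2 \left(\frac{1}{3} \left(-1\right) + 6\right)} - 2432}{6731} = \left(\frac{61}{2 \left(- \frac{1}{3} + 6\right)} - 2432\right) \frac{1}{6731} = \left(\frac{61}{2 \cdot \frac{17}{3}} - 2432\right) \frac{1}{6731} = \left(\frac{61}{2} \cdot \frac{3}{17} - 2432\right) \frac{1}{6731} = \left(\frac{183}{34} - 2432\right) \frac{1}{6731} = \left(- \frac{82505}{34}\right) \frac{1}{6731} = - \frac{82505}{228854}$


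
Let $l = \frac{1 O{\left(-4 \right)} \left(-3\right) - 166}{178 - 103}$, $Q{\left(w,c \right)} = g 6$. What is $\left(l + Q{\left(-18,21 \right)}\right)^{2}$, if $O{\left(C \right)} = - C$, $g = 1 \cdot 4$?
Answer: $\frac{2630884}{5625} \approx 467.71$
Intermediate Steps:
$g = 4$
$Q{\left(w,c \right)} = 24$ ($Q{\left(w,c \right)} = 4 \cdot 6 = 24$)
$l = - \frac{178}{75}$ ($l = \frac{1 \left(\left(-1\right) \left(-4\right)\right) \left(-3\right) - 166}{178 - 103} = \frac{1 \cdot 4 \left(-3\right) - 166}{75} = \left(4 \left(-3\right) - 166\right) \frac{1}{75} = \left(-12 - 166\right) \frac{1}{75} = \left(-178\right) \frac{1}{75} = - \frac{178}{75} \approx -2.3733$)
$\left(l + Q{\left(-18,21 \right)}\right)^{2} = \left(- \frac{178}{75} + 24\right)^{2} = \left(\frac{1622}{75}\right)^{2} = \frac{2630884}{5625}$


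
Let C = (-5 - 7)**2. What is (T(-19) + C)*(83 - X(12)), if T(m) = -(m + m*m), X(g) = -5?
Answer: -17424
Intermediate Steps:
C = 144 (C = (-12)**2 = 144)
T(m) = -m - m**2 (T(m) = -(m + m**2) = -m - m**2)
(T(-19) + C)*(83 - X(12)) = (-1*(-19)*(1 - 19) + 144)*(83 - 1*(-5)) = (-1*(-19)*(-18) + 144)*(83 + 5) = (-342 + 144)*88 = -198*88 = -17424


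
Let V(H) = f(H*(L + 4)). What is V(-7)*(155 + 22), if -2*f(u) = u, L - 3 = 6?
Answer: 16107/2 ≈ 8053.5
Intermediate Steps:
L = 9 (L = 3 + 6 = 9)
f(u) = -u/2
V(H) = -13*H/2 (V(H) = -H*(9 + 4)/2 = -H*13/2 = -13*H/2)
V(-7)*(155 + 22) = (-13/2*(-7))*(155 + 22) = (91/2)*177 = 16107/2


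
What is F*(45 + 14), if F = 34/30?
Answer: 1003/15 ≈ 66.867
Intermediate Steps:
F = 17/15 (F = 34*(1/30) = 17/15 ≈ 1.1333)
F*(45 + 14) = 17*(45 + 14)/15 = (17/15)*59 = 1003/15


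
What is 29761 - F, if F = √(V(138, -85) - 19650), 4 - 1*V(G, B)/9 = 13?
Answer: 29761 - I*√19731 ≈ 29761.0 - 140.47*I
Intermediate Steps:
V(G, B) = -81 (V(G, B) = 36 - 9*13 = 36 - 117 = -81)
F = I*√19731 (F = √(-81 - 19650) = √(-19731) = I*√19731 ≈ 140.47*I)
29761 - F = 29761 - I*√19731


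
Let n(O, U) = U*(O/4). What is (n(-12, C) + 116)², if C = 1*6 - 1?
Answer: 10201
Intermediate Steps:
C = 5 (C = 6 - 1 = 5)
n(O, U) = O*U/4 (n(O, U) = U*(O*(¼)) = U*(O/4) = O*U/4)
(n(-12, C) + 116)² = ((¼)*(-12)*5 + 116)² = (-15 + 116)² = 101² = 10201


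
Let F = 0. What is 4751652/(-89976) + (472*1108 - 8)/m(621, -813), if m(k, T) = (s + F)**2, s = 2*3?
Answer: 976739777/67482 ≈ 14474.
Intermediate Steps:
s = 6
m(k, T) = 36 (m(k, T) = (6 + 0)**2 = 6**2 = 36)
4751652/(-89976) + (472*1108 - 8)/m(621, -813) = 4751652/(-89976) + (472*1108 - 8)/36 = 4751652*(-1/89976) + (522976 - 8)*(1/36) = -395971/7498 + 522968*(1/36) = -395971/7498 + 130742/9 = 976739777/67482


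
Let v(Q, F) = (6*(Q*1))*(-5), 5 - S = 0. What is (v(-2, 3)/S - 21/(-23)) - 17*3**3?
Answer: -10260/23 ≈ -446.09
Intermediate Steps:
S = 5 (S = 5 - 1*0 = 5 + 0 = 5)
v(Q, F) = -30*Q (v(Q, F) = (6*Q)*(-5) = -30*Q)
(v(-2, 3)/S - 21/(-23)) - 17*3**3 = (-30*(-2)/5 - 21/(-23)) - 17*3**3 = (60*(1/5) - 21*(-1/23)) - 17*27 = (12 + 21/23) - 459 = 297/23 - 459 = -10260/23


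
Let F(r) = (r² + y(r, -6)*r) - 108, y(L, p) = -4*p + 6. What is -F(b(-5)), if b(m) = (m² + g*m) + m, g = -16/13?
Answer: -229948/169 ≈ -1360.6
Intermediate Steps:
g = -16/13 (g = -16*1/13 = -16/13 ≈ -1.2308)
b(m) = m² - 3*m/13 (b(m) = (m² - 16*m/13) + m = m² - 3*m/13)
y(L, p) = 6 - 4*p
F(r) = -108 + r² + 30*r (F(r) = (r² + (6 - 4*(-6))*r) - 108 = (r² + (6 + 24)*r) - 108 = (r² + 30*r) - 108 = -108 + r² + 30*r)
-F(b(-5)) = -(-108 + ((1/13)*(-5)*(-3 + 13*(-5)))² + 30*((1/13)*(-5)*(-3 + 13*(-5)))) = -(-108 + ((1/13)*(-5)*(-3 - 65))² + 30*((1/13)*(-5)*(-3 - 65))) = -(-108 + ((1/13)*(-5)*(-68))² + 30*((1/13)*(-5)*(-68))) = -(-108 + (340/13)² + 30*(340/13)) = -(-108 + 115600/169 + 10200/13) = -1*229948/169 = -229948/169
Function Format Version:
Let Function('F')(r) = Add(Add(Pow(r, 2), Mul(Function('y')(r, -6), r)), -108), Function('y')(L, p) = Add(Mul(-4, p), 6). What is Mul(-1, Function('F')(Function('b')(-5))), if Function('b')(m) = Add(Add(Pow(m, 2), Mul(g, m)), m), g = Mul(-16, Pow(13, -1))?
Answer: Rational(-229948, 169) ≈ -1360.6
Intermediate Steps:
g = Rational(-16, 13) (g = Mul(-16, Rational(1, 13)) = Rational(-16, 13) ≈ -1.2308)
Function('b')(m) = Add(Pow(m, 2), Mul(Rational(-3, 13), m)) (Function('b')(m) = Add(Add(Pow(m, 2), Mul(Rational(-16, 13), m)), m) = Add(Pow(m, 2), Mul(Rational(-3, 13), m)))
Function('y')(L, p) = Add(6, Mul(-4, p))
Function('F')(r) = Add(-108, Pow(r, 2), Mul(30, r)) (Function('F')(r) = Add(Add(Pow(r, 2), Mul(Add(6, Mul(-4, -6)), r)), -108) = Add(Add(Pow(r, 2), Mul(Add(6, 24), r)), -108) = Add(Add(Pow(r, 2), Mul(30, r)), -108) = Add(-108, Pow(r, 2), Mul(30, r)))
Mul(-1, Function('F')(Function('b')(-5))) = Mul(-1, Add(-108, Pow(Mul(Rational(1, 13), -5, Add(-3, Mul(13, -5))), 2), Mul(30, Mul(Rational(1, 13), -5, Add(-3, Mul(13, -5)))))) = Mul(-1, Add(-108, Pow(Mul(Rational(1, 13), -5, Add(-3, -65)), 2), Mul(30, Mul(Rational(1, 13), -5, Add(-3, -65))))) = Mul(-1, Add(-108, Pow(Mul(Rational(1, 13), -5, -68), 2), Mul(30, Mul(Rational(1, 13), -5, -68)))) = Mul(-1, Add(-108, Pow(Rational(340, 13), 2), Mul(30, Rational(340, 13)))) = Mul(-1, Add(-108, Rational(115600, 169), Rational(10200, 13))) = Mul(-1, Rational(229948, 169)) = Rational(-229948, 169)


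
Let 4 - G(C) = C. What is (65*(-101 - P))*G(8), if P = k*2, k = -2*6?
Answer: 20020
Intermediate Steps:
k = -12
G(C) = 4 - C
P = -24 (P = -12*2 = -24)
(65*(-101 - P))*G(8) = (65*(-101 - 1*(-24)))*(4 - 1*8) = (65*(-101 + 24))*(4 - 8) = (65*(-77))*(-4) = -5005*(-4) = 20020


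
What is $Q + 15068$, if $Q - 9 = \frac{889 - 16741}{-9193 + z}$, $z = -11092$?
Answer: $\frac{305852797}{20285} \approx 15078.0$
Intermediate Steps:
$Q = \frac{198417}{20285}$ ($Q = 9 + \frac{889 - 16741}{-9193 - 11092} = 9 - \frac{15852}{-20285} = 9 - - \frac{15852}{20285} = 9 + \frac{15852}{20285} = \frac{198417}{20285} \approx 9.7815$)
$Q + 15068 = \frac{198417}{20285} + 15068 = \frac{305852797}{20285}$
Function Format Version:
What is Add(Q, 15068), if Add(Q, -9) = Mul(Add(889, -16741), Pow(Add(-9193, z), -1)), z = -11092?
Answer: Rational(305852797, 20285) ≈ 15078.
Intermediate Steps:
Q = Rational(198417, 20285) (Q = Add(9, Mul(Add(889, -16741), Pow(Add(-9193, -11092), -1))) = Add(9, Mul(-15852, Pow(-20285, -1))) = Add(9, Mul(-15852, Rational(-1, 20285))) = Add(9, Rational(15852, 20285)) = Rational(198417, 20285) ≈ 9.7815)
Add(Q, 15068) = Add(Rational(198417, 20285), 15068) = Rational(305852797, 20285)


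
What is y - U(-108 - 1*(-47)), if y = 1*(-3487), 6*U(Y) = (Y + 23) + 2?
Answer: -3481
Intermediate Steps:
U(Y) = 25/6 + Y/6 (U(Y) = ((Y + 23) + 2)/6 = ((23 + Y) + 2)/6 = (25 + Y)/6 = 25/6 + Y/6)
y = -3487
y - U(-108 - 1*(-47)) = -3487 - (25/6 + (-108 - 1*(-47))/6) = -3487 - (25/6 + (-108 + 47)/6) = -3487 - (25/6 + (⅙)*(-61)) = -3487 - (25/6 - 61/6) = -3487 - 1*(-6) = -3487 + 6 = -3481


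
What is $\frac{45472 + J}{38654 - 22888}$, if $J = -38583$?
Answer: $\frac{6889}{15766} \approx 0.43695$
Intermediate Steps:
$\frac{45472 + J}{38654 - 22888} = \frac{45472 - 38583}{38654 - 22888} = \frac{6889}{15766}$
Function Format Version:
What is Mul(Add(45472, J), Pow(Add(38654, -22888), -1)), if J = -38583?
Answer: Rational(6889, 15766) ≈ 0.43695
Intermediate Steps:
Mul(Add(45472, J), Pow(Add(38654, -22888), -1)) = Mul(Add(45472, -38583), Pow(Add(38654, -22888), -1)) = Mul(6889, Pow(15766, -1)) = Mul(6889, Rational(1, 15766)) = Rational(6889, 15766)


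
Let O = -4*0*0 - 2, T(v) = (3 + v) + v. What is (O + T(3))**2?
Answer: 49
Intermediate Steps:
T(v) = 3 + 2*v
O = -2 (O = 0*0 - 2 = 0 - 2 = -2)
(O + T(3))**2 = (-2 + (3 + 2*3))**2 = (-2 + (3 + 6))**2 = (-2 + 9)**2 = 7**2 = 49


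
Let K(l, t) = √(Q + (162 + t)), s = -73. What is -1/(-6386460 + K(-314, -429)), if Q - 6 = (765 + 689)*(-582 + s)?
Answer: 6386460/40786872284231 + I*√952631/40786872284231 ≈ 1.5658e-7 + 2.393e-11*I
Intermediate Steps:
Q = -952364 (Q = 6 + (765 + 689)*(-582 - 73) = 6 + 1454*(-655) = 6 - 952370 = -952364)
K(l, t) = √(-952202 + t) (K(l, t) = √(-952364 + (162 + t)) = √(-952202 + t))
-1/(-6386460 + K(-314, -429)) = -1/(-6386460 + √(-952202 - 429)) = -1/(-6386460 + √(-952631)) = -1/(-6386460 + I*√952631)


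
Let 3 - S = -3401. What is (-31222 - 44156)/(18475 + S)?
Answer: -1478/429 ≈ -3.4452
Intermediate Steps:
S = 3404 (S = 3 - 1*(-3401) = 3 + 3401 = 3404)
(-31222 - 44156)/(18475 + S) = (-31222 - 44156)/(18475 + 3404) = -75378/21879 = -75378*1/21879 = -1478/429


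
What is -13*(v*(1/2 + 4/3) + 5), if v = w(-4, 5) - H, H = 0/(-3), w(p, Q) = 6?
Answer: -208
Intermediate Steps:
H = 0 (H = 0*(-⅓) = 0)
v = 6 (v = 6 - 1*0 = 6 + 0 = 6)
-13*(v*(1/2 + 4/3) + 5) = -13*(6*(1/2 + 4/3) + 5) = -13*(6*(1*(½) + 4*(⅓)) + 5) = -13*(6*(½ + 4/3) + 5) = -13*(6*(11/6) + 5) = -13*(11 + 5) = -13*16 = -208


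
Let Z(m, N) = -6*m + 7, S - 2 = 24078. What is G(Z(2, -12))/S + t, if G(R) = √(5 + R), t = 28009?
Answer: 28009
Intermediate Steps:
S = 24080 (S = 2 + 24078 = 24080)
Z(m, N) = 7 - 6*m
G(Z(2, -12))/S + t = √(5 + (7 - 6*2))/24080 + 28009 = √(5 + (7 - 12))*(1/24080) + 28009 = √(5 - 5)*(1/24080) + 28009 = √0*(1/24080) + 28009 = 0*(1/24080) + 28009 = 0 + 28009 = 28009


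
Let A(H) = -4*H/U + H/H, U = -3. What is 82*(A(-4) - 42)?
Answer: -11398/3 ≈ -3799.3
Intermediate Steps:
A(H) = 1 + 4*H/3 (A(H) = -4*(-H/3) + H/H = -(-4)*H/3 + 1 = 4*H/3 + 1 = 1 + 4*H/3)
82*(A(-4) - 42) = 82*((1 + (4/3)*(-4)) - 42) = 82*((1 - 16/3) - 42) = 82*(-13/3 - 42) = 82*(-139/3) = -11398/3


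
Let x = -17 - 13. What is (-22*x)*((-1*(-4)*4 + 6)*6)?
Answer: 87120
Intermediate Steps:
x = -30
(-22*x)*((-1*(-4)*4 + 6)*6) = (-22*(-30))*((-1*(-4)*4 + 6)*6) = 660*((4*4 + 6)*6) = 660*((16 + 6)*6) = 660*(22*6) = 660*132 = 87120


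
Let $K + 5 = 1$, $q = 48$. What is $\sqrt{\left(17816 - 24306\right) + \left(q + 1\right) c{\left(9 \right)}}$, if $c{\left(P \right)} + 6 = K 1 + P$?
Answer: $i \sqrt{6539} \approx 80.864 i$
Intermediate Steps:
$K = -4$ ($K = -5 + 1 = -4$)
$c{\left(P \right)} = -10 + P$ ($c{\left(P \right)} = -6 + \left(\left(-4\right) 1 + P\right) = -6 + \left(-4 + P\right) = -10 + P$)
$\sqrt{\left(17816 - 24306\right) + \left(q + 1\right) c{\left(9 \right)}} = \sqrt{\left(17816 - 24306\right) + \left(48 + 1\right) \left(-10 + 9\right)} = \sqrt{-6490 + 49 \left(-1\right)} = \sqrt{-6490 - 49} = \sqrt{-6539} = i \sqrt{6539}$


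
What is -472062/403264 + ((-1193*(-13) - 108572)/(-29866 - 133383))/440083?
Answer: -16957182253332861/14485869888376544 ≈ -1.1706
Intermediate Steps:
-472062/403264 + ((-1193*(-13) - 108572)/(-29866 - 133383))/440083 = -472062*1/403264 + ((15509 - 108572)/(-163249))*(1/440083) = -236031/201632 - 93063*(-1/163249)*(1/440083) = -236031/201632 + (93063/163249)*(1/440083) = -236031/201632 + 93063/71843109667 = -16957182253332861/14485869888376544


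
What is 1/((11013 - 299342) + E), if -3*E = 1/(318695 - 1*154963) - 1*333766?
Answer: -163732/28992625591 ≈ -5.6474e-6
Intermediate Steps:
E = 18216058237/163732 (E = -(1/(318695 - 1*154963) - 1*333766)/3 = -(1/(318695 - 154963) - 333766)/3 = -(1/163732 - 333766)/3 = -⅓*(-54648174711/163732) = 18216058237/163732 ≈ 1.1126e+5)
1/((11013 - 299342) + E) = 1/((11013 - 299342) + 18216058237/163732) = 1/(-288329 + 18216058237/163732) = 1/(-28992625591/163732) = -163732/28992625591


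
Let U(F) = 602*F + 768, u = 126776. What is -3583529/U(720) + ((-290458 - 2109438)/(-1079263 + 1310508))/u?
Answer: -13132113880403731/1591172373729120 ≈ -8.2531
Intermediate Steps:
U(F) = 768 + 602*F
-3583529/U(720) + ((-290458 - 2109438)/(-1079263 + 1310508))/u = -3583529/(768 + 602*720) + ((-290458 - 2109438)/(-1079263 + 1310508))/126776 = -3583529/(768 + 433440) - 2399896/231245*(1/126776) = -3583529/434208 - 2399896*1/231245*(1/126776) = -3583529*1/434208 - 2399896/231245*1/126776 = -3583529/434208 - 299987/3664539515 = -13132113880403731/1591172373729120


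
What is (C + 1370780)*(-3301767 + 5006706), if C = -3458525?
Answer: -3559477872555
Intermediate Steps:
(C + 1370780)*(-3301767 + 5006706) = (-3458525 + 1370780)*(-3301767 + 5006706) = -2087745*1704939 = -3559477872555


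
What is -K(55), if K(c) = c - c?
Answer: 0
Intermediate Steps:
K(c) = 0
-K(55) = -1*0 = 0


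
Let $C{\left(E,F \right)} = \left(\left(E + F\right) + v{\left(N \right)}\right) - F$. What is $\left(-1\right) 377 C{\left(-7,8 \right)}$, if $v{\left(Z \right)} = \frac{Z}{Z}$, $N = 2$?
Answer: $2262$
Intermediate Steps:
$v{\left(Z \right)} = 1$
$C{\left(E,F \right)} = 1 + E$ ($C{\left(E,F \right)} = \left(\left(E + F\right) + 1\right) - F = \left(1 + E + F\right) - F = 1 + E$)
$\left(-1\right) 377 C{\left(-7,8 \right)} = \left(-1\right) 377 \left(1 - 7\right) = \left(-377\right) \left(-6\right) = 2262$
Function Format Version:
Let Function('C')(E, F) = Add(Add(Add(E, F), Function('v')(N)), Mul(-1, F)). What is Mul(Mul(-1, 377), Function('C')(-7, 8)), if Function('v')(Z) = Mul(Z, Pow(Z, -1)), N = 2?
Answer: 2262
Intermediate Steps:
Function('v')(Z) = 1
Function('C')(E, F) = Add(1, E) (Function('C')(E, F) = Add(Add(Add(E, F), 1), Mul(-1, F)) = Add(Add(1, E, F), Mul(-1, F)) = Add(1, E))
Mul(Mul(-1, 377), Function('C')(-7, 8)) = Mul(Mul(-1, 377), Add(1, -7)) = Mul(-377, -6) = 2262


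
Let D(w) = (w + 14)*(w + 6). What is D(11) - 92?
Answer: 333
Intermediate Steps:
D(w) = (6 + w)*(14 + w) (D(w) = (14 + w)*(6 + w) = (6 + w)*(14 + w))
D(11) - 92 = (84 + 11² + 20*11) - 92 = (84 + 121 + 220) - 92 = 425 - 92 = 333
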